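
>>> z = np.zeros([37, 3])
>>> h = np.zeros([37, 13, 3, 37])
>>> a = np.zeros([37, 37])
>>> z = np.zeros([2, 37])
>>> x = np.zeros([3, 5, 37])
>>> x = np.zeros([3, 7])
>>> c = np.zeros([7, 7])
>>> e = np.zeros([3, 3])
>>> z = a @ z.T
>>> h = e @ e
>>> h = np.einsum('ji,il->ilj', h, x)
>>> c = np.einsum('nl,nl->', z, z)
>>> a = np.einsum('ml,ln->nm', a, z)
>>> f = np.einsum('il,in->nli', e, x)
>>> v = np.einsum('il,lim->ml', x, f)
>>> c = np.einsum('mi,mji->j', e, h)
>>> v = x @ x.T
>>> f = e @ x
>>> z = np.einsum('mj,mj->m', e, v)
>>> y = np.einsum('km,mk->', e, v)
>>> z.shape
(3,)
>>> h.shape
(3, 7, 3)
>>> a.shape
(2, 37)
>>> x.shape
(3, 7)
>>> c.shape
(7,)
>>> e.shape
(3, 3)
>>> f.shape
(3, 7)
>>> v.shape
(3, 3)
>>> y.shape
()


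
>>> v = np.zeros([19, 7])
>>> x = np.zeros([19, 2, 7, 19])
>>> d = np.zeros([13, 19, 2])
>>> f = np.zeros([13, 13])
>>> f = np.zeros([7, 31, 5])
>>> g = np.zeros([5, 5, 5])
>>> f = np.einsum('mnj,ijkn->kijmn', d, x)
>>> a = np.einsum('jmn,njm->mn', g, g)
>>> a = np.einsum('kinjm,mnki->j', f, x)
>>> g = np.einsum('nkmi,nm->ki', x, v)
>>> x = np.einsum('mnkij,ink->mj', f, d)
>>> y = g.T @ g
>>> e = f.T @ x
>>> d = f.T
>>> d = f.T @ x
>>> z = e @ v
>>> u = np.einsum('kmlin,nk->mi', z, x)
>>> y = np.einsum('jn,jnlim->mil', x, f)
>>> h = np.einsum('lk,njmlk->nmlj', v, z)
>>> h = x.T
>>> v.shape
(19, 7)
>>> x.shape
(7, 19)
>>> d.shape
(19, 13, 2, 19, 19)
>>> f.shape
(7, 19, 2, 13, 19)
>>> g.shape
(2, 19)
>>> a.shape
(13,)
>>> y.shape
(19, 13, 2)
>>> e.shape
(19, 13, 2, 19, 19)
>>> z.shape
(19, 13, 2, 19, 7)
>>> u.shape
(13, 19)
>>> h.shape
(19, 7)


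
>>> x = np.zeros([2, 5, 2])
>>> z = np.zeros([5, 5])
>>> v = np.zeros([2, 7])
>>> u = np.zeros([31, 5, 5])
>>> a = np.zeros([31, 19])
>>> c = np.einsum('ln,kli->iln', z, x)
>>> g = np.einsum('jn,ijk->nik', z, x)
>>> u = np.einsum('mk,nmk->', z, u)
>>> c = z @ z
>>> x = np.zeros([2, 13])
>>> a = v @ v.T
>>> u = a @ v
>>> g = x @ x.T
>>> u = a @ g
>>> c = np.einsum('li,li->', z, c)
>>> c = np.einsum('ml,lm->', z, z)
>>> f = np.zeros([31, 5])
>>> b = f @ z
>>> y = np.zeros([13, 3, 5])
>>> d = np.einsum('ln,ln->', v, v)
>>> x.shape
(2, 13)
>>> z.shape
(5, 5)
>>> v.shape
(2, 7)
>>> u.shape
(2, 2)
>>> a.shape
(2, 2)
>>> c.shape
()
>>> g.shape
(2, 2)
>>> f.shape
(31, 5)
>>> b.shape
(31, 5)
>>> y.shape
(13, 3, 5)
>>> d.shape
()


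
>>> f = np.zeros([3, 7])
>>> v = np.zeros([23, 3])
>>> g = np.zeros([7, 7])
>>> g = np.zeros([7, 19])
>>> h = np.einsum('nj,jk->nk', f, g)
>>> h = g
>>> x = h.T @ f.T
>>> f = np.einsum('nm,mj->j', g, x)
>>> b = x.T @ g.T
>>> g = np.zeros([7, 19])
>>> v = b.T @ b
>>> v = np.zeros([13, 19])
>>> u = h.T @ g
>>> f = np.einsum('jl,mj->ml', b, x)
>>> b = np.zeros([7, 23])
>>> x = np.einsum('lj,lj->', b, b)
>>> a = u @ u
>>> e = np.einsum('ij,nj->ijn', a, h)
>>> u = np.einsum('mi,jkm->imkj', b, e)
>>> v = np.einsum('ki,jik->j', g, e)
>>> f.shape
(19, 7)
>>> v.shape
(19,)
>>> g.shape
(7, 19)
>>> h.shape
(7, 19)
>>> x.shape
()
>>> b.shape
(7, 23)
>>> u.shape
(23, 7, 19, 19)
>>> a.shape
(19, 19)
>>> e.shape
(19, 19, 7)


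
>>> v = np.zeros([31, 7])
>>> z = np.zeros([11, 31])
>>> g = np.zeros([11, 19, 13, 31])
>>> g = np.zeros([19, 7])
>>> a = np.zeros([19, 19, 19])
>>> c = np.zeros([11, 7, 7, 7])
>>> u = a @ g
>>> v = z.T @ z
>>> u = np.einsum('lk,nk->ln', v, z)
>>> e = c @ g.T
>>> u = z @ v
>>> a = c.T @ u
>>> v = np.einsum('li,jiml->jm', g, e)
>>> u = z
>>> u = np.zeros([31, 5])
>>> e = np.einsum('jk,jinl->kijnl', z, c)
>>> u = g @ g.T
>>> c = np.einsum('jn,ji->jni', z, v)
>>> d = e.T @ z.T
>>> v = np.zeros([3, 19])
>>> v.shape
(3, 19)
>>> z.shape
(11, 31)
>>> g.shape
(19, 7)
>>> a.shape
(7, 7, 7, 31)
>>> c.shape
(11, 31, 7)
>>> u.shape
(19, 19)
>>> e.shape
(31, 7, 11, 7, 7)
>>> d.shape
(7, 7, 11, 7, 11)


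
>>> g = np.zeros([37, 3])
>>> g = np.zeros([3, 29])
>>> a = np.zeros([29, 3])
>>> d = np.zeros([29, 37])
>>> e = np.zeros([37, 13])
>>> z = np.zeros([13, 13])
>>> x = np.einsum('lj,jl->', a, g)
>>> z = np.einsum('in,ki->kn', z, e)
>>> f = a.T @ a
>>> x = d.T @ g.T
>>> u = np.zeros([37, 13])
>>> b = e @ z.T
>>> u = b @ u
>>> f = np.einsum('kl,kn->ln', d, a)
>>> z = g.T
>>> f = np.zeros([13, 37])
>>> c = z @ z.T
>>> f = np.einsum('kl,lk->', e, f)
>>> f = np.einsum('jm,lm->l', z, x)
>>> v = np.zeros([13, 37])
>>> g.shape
(3, 29)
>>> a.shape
(29, 3)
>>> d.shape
(29, 37)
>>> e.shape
(37, 13)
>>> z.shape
(29, 3)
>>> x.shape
(37, 3)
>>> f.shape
(37,)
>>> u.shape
(37, 13)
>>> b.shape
(37, 37)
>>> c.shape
(29, 29)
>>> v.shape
(13, 37)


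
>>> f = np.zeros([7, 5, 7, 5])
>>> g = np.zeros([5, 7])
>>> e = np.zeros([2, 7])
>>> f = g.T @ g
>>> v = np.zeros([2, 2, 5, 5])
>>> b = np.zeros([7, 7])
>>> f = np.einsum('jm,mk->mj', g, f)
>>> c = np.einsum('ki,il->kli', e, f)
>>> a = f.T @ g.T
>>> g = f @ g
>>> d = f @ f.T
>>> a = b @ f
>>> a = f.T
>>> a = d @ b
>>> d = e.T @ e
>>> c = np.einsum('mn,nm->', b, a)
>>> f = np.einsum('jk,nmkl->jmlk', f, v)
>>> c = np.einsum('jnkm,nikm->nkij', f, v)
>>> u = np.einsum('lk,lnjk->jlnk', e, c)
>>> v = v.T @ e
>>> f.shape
(7, 2, 5, 5)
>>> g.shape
(7, 7)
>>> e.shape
(2, 7)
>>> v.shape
(5, 5, 2, 7)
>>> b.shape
(7, 7)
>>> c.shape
(2, 5, 2, 7)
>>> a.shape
(7, 7)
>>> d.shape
(7, 7)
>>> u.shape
(2, 2, 5, 7)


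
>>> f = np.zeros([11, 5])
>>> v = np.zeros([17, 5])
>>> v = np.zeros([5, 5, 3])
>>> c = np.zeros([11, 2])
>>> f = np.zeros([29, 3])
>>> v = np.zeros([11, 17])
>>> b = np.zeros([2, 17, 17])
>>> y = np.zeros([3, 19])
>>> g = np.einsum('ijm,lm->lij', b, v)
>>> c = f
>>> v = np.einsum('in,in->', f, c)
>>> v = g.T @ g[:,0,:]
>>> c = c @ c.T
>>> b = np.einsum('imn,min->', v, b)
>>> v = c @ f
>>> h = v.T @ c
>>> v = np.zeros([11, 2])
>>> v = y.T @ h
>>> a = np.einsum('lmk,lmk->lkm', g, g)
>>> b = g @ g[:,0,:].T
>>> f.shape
(29, 3)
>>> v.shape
(19, 29)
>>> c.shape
(29, 29)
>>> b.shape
(11, 2, 11)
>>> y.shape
(3, 19)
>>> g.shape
(11, 2, 17)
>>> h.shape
(3, 29)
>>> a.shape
(11, 17, 2)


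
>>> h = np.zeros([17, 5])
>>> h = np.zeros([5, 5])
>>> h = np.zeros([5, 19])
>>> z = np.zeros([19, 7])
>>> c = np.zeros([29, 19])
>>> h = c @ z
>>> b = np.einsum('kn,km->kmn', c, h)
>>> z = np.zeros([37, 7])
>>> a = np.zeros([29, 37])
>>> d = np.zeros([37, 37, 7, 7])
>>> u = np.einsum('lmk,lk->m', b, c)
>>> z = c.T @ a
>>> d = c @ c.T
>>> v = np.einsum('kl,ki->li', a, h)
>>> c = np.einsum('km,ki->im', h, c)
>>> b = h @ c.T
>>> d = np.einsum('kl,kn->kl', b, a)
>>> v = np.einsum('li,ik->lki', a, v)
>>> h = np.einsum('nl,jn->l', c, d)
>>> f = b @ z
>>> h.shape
(7,)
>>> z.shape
(19, 37)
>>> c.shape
(19, 7)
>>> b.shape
(29, 19)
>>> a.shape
(29, 37)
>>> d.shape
(29, 19)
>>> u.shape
(7,)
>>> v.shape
(29, 7, 37)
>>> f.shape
(29, 37)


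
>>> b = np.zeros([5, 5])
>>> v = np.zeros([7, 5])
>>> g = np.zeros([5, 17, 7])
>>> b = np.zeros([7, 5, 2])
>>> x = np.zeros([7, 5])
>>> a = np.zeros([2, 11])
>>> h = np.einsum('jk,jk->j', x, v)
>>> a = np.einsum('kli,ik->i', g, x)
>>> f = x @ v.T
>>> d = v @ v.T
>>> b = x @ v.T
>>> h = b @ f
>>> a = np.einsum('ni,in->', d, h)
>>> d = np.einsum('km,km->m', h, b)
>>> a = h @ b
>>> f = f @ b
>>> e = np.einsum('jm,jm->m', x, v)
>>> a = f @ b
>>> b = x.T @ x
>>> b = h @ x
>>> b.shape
(7, 5)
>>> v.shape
(7, 5)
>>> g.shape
(5, 17, 7)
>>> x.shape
(7, 5)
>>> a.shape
(7, 7)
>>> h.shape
(7, 7)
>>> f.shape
(7, 7)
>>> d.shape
(7,)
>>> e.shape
(5,)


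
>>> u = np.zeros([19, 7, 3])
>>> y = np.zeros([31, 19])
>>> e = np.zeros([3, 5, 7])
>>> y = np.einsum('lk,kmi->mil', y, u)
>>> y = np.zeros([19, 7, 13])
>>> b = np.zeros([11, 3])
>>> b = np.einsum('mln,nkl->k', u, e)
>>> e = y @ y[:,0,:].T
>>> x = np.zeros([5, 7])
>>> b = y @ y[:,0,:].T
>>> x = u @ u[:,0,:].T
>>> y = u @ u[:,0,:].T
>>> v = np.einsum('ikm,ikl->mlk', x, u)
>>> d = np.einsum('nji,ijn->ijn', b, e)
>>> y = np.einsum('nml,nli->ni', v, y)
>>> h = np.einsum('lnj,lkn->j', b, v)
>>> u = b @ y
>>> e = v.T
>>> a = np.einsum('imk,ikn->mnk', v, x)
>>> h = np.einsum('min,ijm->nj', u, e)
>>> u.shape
(19, 7, 19)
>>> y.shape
(19, 19)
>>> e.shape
(7, 3, 19)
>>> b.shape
(19, 7, 19)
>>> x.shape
(19, 7, 19)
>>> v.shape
(19, 3, 7)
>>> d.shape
(19, 7, 19)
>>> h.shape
(19, 3)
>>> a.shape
(3, 19, 7)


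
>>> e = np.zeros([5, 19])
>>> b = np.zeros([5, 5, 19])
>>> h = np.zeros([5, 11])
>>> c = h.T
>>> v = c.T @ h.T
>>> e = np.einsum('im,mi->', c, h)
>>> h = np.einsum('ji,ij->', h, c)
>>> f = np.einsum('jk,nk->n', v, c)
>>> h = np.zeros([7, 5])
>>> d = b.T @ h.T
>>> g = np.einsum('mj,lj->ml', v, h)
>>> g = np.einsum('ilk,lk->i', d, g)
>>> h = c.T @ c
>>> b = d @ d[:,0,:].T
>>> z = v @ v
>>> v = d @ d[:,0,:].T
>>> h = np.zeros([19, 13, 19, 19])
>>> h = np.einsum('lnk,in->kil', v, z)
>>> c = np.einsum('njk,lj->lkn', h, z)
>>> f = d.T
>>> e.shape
()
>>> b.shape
(19, 5, 19)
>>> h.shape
(19, 5, 19)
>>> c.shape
(5, 19, 19)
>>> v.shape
(19, 5, 19)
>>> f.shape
(7, 5, 19)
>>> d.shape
(19, 5, 7)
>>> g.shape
(19,)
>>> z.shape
(5, 5)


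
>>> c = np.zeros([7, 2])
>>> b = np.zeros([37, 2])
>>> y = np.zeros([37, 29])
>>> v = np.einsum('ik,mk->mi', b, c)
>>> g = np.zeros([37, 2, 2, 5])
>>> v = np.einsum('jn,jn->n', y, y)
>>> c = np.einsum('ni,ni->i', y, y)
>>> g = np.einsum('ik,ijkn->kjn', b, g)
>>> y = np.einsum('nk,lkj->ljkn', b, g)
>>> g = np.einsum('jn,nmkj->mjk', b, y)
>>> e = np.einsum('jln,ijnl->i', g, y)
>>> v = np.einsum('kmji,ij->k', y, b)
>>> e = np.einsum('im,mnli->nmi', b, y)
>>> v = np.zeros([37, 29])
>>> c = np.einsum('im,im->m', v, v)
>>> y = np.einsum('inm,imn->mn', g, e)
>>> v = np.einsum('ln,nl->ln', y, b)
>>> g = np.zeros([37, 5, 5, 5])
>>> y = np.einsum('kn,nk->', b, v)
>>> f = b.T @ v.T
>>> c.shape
(29,)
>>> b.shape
(37, 2)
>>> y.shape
()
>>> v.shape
(2, 37)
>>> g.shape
(37, 5, 5, 5)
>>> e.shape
(5, 2, 37)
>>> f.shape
(2, 2)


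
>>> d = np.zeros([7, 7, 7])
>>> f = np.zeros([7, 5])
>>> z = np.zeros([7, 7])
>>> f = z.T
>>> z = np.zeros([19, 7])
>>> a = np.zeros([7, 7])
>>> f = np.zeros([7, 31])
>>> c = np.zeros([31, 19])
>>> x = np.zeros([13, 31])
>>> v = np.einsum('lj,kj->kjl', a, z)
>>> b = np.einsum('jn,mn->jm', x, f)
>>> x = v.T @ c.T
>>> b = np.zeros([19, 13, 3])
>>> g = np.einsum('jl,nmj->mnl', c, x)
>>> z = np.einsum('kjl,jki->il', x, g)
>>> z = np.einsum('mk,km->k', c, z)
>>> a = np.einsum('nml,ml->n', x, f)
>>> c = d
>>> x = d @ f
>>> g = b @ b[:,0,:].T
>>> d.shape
(7, 7, 7)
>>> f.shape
(7, 31)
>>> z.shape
(19,)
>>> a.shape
(7,)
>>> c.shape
(7, 7, 7)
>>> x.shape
(7, 7, 31)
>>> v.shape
(19, 7, 7)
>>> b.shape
(19, 13, 3)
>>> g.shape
(19, 13, 19)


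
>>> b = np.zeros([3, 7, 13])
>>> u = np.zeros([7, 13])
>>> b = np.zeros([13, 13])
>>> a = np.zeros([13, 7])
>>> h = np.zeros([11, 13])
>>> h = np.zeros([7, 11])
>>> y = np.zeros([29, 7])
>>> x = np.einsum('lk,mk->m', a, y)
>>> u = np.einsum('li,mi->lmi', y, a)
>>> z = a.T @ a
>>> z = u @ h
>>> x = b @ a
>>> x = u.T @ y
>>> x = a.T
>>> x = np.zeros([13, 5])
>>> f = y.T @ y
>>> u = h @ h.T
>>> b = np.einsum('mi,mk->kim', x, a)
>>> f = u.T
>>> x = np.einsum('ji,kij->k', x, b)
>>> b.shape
(7, 5, 13)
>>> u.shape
(7, 7)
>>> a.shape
(13, 7)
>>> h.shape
(7, 11)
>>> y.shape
(29, 7)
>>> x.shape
(7,)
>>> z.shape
(29, 13, 11)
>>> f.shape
(7, 7)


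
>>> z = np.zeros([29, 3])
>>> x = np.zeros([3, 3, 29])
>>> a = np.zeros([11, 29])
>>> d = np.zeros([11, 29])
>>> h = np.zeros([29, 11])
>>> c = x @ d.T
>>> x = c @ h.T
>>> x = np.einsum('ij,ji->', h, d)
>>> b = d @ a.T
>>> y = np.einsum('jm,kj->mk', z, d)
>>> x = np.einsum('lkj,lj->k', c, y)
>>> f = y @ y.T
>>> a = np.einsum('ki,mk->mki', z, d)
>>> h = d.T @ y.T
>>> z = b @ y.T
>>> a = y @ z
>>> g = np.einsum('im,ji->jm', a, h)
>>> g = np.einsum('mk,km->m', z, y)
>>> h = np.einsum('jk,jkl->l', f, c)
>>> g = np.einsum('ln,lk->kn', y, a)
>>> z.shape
(11, 3)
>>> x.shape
(3,)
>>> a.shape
(3, 3)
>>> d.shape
(11, 29)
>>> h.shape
(11,)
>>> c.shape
(3, 3, 11)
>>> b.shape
(11, 11)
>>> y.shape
(3, 11)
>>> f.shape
(3, 3)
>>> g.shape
(3, 11)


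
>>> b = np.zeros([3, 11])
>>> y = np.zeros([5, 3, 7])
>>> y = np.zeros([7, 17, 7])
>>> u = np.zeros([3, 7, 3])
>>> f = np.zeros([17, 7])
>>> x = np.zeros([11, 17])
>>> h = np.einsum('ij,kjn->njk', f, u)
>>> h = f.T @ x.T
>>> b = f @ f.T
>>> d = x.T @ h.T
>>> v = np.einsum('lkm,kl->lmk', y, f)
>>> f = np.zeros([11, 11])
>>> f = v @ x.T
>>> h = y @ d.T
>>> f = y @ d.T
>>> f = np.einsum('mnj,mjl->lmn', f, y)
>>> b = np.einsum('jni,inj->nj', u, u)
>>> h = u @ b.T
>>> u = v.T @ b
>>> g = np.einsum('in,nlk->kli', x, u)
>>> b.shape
(7, 3)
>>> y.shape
(7, 17, 7)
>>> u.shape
(17, 7, 3)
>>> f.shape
(7, 7, 17)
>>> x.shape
(11, 17)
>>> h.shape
(3, 7, 7)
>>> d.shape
(17, 7)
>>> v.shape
(7, 7, 17)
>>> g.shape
(3, 7, 11)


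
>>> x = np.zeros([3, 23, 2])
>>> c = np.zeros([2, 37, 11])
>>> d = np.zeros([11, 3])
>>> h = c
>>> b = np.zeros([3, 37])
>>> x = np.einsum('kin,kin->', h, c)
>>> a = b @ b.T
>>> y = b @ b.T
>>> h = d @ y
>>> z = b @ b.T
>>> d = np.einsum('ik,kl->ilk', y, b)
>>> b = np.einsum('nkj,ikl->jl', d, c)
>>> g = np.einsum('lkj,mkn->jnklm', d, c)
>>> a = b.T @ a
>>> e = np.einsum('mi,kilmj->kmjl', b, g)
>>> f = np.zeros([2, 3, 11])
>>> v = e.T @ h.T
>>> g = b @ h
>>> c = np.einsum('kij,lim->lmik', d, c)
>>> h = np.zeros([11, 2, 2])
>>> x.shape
()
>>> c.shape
(2, 11, 37, 3)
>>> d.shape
(3, 37, 3)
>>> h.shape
(11, 2, 2)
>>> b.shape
(3, 11)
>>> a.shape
(11, 3)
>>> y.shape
(3, 3)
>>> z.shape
(3, 3)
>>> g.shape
(3, 3)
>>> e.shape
(3, 3, 2, 37)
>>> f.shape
(2, 3, 11)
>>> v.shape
(37, 2, 3, 11)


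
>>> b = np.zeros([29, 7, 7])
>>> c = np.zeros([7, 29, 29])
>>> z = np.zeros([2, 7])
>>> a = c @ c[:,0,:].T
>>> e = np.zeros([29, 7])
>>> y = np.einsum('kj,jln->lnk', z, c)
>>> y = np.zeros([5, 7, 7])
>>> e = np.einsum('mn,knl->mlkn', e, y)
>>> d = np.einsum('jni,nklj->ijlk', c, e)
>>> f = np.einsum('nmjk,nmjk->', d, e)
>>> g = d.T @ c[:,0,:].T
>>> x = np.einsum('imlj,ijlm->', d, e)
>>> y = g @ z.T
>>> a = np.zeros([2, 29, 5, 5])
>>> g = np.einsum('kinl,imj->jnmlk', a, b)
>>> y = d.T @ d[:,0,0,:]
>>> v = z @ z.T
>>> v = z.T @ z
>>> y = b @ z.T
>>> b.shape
(29, 7, 7)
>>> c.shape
(7, 29, 29)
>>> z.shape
(2, 7)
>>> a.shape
(2, 29, 5, 5)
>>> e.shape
(29, 7, 5, 7)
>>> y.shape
(29, 7, 2)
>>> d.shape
(29, 7, 5, 7)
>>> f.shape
()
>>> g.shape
(7, 5, 7, 5, 2)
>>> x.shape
()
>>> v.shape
(7, 7)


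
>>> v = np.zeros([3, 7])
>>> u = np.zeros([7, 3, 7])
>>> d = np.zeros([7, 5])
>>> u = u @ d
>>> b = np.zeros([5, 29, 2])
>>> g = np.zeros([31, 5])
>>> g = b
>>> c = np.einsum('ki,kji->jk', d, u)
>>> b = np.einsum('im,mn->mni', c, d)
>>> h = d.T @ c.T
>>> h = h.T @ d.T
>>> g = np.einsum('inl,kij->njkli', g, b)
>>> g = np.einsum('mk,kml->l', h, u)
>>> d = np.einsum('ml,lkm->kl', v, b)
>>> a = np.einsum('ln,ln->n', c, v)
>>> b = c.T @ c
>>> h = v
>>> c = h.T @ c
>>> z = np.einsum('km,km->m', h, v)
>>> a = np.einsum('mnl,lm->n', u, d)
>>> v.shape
(3, 7)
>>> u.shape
(7, 3, 5)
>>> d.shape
(5, 7)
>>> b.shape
(7, 7)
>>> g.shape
(5,)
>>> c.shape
(7, 7)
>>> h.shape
(3, 7)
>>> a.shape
(3,)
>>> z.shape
(7,)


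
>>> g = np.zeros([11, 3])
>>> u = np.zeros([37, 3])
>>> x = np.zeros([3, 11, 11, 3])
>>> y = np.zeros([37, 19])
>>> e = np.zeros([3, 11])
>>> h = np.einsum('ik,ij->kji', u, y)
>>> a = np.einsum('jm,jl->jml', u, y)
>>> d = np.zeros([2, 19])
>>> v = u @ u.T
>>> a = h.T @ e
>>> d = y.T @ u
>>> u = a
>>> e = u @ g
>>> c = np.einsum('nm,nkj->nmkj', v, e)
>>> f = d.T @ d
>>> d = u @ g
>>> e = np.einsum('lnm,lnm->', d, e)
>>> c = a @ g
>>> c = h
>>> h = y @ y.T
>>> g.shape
(11, 3)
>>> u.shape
(37, 19, 11)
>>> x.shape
(3, 11, 11, 3)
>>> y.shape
(37, 19)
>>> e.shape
()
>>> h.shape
(37, 37)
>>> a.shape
(37, 19, 11)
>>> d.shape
(37, 19, 3)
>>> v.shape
(37, 37)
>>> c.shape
(3, 19, 37)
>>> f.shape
(3, 3)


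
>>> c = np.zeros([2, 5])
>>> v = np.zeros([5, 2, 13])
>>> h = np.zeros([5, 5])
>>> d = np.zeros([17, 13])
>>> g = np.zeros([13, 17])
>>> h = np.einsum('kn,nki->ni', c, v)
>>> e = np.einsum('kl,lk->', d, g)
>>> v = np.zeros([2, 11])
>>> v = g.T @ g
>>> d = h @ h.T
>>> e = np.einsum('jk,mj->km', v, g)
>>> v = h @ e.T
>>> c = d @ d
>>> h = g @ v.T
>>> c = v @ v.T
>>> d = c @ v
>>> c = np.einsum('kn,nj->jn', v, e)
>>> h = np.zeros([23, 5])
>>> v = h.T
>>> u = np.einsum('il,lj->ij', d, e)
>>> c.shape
(13, 17)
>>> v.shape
(5, 23)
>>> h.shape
(23, 5)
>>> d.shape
(5, 17)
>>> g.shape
(13, 17)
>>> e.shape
(17, 13)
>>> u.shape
(5, 13)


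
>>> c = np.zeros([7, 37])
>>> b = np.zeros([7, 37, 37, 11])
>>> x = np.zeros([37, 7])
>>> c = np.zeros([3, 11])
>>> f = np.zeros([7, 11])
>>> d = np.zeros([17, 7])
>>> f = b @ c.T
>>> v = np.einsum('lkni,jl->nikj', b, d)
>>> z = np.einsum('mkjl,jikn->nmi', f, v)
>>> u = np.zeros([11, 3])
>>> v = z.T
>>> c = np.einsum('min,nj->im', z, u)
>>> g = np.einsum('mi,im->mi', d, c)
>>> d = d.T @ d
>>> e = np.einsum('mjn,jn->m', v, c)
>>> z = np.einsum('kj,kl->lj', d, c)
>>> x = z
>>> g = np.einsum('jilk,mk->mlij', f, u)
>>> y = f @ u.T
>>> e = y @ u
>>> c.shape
(7, 17)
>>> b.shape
(7, 37, 37, 11)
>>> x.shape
(17, 7)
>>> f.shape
(7, 37, 37, 3)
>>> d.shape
(7, 7)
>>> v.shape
(11, 7, 17)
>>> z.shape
(17, 7)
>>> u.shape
(11, 3)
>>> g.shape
(11, 37, 37, 7)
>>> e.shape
(7, 37, 37, 3)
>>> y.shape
(7, 37, 37, 11)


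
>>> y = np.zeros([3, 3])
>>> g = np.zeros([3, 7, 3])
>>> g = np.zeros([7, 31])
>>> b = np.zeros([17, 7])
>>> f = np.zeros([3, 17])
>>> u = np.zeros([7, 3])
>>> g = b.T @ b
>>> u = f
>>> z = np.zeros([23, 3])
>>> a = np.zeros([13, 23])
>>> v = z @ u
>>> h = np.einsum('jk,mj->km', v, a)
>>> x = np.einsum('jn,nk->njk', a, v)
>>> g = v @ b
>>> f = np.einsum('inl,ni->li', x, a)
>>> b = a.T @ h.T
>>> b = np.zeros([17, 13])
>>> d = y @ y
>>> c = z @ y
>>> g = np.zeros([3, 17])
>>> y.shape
(3, 3)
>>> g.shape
(3, 17)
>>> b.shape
(17, 13)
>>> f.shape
(17, 23)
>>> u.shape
(3, 17)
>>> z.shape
(23, 3)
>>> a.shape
(13, 23)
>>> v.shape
(23, 17)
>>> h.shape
(17, 13)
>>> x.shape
(23, 13, 17)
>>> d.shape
(3, 3)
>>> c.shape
(23, 3)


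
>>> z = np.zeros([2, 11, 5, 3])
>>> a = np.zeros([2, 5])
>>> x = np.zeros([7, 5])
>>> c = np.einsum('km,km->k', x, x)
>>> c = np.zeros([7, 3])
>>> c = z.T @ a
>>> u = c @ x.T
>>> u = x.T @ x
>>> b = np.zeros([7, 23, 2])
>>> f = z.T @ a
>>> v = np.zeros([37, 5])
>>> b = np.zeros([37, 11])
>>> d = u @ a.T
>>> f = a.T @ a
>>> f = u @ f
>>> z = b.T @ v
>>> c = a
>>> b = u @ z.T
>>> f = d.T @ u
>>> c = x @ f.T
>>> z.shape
(11, 5)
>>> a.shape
(2, 5)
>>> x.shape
(7, 5)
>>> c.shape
(7, 2)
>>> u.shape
(5, 5)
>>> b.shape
(5, 11)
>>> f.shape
(2, 5)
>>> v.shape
(37, 5)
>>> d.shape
(5, 2)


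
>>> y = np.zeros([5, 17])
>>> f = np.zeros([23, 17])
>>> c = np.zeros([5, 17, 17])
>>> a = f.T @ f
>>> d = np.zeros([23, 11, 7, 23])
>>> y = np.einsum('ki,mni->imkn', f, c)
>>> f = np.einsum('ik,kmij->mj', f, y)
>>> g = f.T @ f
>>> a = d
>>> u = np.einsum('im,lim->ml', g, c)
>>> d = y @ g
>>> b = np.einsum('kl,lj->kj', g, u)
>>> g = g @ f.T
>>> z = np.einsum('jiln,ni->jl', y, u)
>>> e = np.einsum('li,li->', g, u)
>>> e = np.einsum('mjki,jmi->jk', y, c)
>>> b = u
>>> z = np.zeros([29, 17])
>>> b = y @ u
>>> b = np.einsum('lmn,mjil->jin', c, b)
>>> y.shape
(17, 5, 23, 17)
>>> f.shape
(5, 17)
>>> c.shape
(5, 17, 17)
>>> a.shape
(23, 11, 7, 23)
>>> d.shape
(17, 5, 23, 17)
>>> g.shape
(17, 5)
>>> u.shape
(17, 5)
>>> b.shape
(5, 23, 17)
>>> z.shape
(29, 17)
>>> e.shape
(5, 23)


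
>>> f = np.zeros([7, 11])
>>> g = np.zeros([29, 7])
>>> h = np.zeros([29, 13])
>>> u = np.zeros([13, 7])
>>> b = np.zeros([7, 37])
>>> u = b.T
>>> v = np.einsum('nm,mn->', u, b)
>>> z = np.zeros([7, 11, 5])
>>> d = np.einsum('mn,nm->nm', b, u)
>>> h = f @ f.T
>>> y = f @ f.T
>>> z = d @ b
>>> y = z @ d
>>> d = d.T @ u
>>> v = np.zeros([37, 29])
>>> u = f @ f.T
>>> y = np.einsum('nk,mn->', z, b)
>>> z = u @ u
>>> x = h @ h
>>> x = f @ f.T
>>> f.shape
(7, 11)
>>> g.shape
(29, 7)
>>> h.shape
(7, 7)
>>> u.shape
(7, 7)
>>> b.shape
(7, 37)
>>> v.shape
(37, 29)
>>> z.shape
(7, 7)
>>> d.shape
(7, 7)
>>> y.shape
()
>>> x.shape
(7, 7)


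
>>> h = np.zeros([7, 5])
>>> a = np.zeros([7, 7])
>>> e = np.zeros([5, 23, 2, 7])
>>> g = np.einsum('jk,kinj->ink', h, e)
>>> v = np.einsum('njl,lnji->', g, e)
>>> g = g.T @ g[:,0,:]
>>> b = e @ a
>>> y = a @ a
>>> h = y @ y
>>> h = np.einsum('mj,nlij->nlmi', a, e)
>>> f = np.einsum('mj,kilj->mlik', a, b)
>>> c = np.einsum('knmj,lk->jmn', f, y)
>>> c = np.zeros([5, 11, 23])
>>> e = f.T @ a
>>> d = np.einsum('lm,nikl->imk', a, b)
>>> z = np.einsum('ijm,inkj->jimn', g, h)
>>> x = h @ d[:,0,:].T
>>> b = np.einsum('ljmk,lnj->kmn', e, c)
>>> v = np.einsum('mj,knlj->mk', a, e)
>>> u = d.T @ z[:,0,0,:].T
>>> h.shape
(5, 23, 7, 2)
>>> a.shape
(7, 7)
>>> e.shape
(5, 23, 2, 7)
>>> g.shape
(5, 2, 5)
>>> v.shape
(7, 5)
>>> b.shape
(7, 2, 11)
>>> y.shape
(7, 7)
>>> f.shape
(7, 2, 23, 5)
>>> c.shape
(5, 11, 23)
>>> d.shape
(23, 7, 2)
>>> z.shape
(2, 5, 5, 23)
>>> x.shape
(5, 23, 7, 23)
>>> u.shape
(2, 7, 2)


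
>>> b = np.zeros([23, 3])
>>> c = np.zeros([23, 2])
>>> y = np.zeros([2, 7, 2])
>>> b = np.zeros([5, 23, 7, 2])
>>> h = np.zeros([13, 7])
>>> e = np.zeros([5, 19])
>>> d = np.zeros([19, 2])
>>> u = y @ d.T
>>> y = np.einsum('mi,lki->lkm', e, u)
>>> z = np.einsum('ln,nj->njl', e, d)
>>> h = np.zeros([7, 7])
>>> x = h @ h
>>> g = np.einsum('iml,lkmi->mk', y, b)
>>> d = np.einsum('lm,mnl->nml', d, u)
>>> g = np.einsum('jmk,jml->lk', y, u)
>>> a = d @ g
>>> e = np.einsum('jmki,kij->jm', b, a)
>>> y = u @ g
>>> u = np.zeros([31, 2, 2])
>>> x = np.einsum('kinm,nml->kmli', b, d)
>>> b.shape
(5, 23, 7, 2)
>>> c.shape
(23, 2)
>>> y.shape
(2, 7, 5)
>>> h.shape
(7, 7)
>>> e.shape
(5, 23)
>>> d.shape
(7, 2, 19)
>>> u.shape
(31, 2, 2)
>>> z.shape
(19, 2, 5)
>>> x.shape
(5, 2, 19, 23)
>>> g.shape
(19, 5)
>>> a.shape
(7, 2, 5)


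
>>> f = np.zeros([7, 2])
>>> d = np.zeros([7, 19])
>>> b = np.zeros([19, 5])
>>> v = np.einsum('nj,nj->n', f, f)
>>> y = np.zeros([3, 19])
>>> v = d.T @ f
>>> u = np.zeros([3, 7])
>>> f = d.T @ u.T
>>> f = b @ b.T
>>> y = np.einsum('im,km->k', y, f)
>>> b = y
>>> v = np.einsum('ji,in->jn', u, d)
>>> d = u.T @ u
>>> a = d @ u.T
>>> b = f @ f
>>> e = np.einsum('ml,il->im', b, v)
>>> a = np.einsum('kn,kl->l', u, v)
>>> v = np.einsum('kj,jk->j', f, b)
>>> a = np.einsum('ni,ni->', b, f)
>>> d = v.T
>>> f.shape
(19, 19)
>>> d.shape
(19,)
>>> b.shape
(19, 19)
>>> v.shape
(19,)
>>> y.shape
(19,)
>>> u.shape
(3, 7)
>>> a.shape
()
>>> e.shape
(3, 19)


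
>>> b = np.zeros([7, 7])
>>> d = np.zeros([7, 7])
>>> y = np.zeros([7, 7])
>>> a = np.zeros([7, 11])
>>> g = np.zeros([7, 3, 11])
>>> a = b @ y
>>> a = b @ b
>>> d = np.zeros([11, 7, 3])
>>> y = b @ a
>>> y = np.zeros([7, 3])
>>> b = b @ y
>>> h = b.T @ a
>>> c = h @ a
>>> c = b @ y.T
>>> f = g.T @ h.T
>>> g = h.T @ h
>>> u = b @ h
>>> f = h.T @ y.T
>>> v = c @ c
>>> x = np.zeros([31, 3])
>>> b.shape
(7, 3)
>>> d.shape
(11, 7, 3)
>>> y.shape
(7, 3)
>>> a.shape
(7, 7)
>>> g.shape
(7, 7)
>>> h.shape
(3, 7)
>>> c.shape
(7, 7)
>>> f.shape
(7, 7)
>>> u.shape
(7, 7)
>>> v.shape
(7, 7)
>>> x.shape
(31, 3)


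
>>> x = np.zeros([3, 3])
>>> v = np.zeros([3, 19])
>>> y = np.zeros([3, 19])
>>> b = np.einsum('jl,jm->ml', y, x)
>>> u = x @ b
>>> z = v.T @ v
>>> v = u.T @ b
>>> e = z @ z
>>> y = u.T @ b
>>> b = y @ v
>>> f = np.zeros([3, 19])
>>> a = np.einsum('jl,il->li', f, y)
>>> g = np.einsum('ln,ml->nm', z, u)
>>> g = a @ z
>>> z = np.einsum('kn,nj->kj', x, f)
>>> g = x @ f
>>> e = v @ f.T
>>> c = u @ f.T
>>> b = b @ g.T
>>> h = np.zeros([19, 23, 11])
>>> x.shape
(3, 3)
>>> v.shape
(19, 19)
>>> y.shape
(19, 19)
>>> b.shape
(19, 3)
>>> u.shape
(3, 19)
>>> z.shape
(3, 19)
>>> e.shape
(19, 3)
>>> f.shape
(3, 19)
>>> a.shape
(19, 19)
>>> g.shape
(3, 19)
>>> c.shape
(3, 3)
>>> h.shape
(19, 23, 11)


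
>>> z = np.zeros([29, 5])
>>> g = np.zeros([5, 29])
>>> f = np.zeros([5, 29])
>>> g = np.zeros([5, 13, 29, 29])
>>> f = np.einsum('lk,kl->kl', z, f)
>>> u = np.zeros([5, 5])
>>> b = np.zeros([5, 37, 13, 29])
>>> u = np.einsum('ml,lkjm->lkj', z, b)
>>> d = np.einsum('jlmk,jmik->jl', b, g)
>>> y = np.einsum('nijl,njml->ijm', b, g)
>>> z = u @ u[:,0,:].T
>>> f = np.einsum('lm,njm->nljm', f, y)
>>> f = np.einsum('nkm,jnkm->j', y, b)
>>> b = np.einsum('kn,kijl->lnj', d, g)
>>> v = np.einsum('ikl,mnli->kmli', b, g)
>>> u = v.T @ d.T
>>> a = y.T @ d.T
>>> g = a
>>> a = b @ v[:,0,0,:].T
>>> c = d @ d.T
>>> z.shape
(5, 37, 5)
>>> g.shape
(29, 13, 5)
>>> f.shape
(5,)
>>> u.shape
(29, 29, 5, 5)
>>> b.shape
(29, 37, 29)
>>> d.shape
(5, 37)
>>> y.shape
(37, 13, 29)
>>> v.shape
(37, 5, 29, 29)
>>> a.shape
(29, 37, 37)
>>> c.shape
(5, 5)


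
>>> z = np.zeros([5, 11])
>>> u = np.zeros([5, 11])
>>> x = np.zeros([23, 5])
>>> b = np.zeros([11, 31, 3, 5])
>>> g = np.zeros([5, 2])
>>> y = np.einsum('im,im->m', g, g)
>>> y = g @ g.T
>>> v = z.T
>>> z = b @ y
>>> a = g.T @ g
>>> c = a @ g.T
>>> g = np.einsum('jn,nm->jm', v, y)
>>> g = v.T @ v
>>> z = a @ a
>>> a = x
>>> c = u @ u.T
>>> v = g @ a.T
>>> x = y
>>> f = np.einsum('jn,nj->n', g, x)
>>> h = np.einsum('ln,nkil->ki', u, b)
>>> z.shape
(2, 2)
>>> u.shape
(5, 11)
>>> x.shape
(5, 5)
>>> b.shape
(11, 31, 3, 5)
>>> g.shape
(5, 5)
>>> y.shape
(5, 5)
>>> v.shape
(5, 23)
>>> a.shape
(23, 5)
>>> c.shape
(5, 5)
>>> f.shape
(5,)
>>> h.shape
(31, 3)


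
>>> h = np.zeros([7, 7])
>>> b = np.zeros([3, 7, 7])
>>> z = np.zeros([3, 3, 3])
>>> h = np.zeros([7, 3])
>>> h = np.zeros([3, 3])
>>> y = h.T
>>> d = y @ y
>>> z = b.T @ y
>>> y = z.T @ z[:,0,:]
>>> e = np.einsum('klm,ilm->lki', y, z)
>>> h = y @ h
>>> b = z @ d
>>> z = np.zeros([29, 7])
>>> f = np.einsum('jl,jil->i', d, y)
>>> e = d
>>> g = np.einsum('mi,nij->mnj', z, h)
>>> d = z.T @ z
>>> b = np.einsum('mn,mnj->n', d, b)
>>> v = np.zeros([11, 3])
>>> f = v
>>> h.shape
(3, 7, 3)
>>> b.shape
(7,)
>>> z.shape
(29, 7)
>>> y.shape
(3, 7, 3)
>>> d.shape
(7, 7)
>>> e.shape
(3, 3)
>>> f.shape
(11, 3)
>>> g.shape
(29, 3, 3)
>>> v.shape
(11, 3)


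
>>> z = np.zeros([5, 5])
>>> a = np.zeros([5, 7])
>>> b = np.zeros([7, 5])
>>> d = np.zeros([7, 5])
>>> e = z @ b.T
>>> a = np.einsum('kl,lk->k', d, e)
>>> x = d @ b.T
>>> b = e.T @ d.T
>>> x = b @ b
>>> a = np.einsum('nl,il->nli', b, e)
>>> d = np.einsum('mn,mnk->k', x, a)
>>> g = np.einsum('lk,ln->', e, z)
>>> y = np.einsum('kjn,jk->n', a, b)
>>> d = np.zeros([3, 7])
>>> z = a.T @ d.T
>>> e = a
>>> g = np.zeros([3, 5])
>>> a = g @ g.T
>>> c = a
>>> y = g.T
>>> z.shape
(5, 7, 3)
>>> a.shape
(3, 3)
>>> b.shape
(7, 7)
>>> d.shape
(3, 7)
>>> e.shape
(7, 7, 5)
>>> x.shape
(7, 7)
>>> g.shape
(3, 5)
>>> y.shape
(5, 3)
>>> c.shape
(3, 3)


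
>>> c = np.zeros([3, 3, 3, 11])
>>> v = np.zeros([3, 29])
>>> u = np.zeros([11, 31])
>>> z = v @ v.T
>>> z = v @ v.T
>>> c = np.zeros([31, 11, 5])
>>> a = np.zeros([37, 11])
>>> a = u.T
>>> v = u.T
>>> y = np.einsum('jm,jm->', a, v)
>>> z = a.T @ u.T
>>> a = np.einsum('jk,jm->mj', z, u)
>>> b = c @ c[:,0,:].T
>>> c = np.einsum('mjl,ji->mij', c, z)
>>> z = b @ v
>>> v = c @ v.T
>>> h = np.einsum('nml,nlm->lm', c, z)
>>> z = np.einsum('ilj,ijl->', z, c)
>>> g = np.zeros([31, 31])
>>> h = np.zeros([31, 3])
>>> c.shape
(31, 11, 11)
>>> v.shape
(31, 11, 31)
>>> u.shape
(11, 31)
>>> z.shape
()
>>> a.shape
(31, 11)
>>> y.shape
()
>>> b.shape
(31, 11, 31)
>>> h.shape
(31, 3)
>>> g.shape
(31, 31)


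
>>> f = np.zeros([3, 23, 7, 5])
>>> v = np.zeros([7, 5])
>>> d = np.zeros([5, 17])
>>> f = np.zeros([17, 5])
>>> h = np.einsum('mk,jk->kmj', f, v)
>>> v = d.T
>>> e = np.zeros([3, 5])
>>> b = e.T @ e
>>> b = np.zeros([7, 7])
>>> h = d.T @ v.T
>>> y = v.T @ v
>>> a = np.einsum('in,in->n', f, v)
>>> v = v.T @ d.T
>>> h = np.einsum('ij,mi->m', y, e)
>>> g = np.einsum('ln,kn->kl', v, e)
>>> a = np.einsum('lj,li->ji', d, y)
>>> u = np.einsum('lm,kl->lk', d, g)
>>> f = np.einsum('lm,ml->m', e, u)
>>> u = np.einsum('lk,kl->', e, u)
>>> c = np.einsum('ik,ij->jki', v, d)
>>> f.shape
(5,)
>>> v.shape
(5, 5)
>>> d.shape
(5, 17)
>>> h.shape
(3,)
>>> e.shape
(3, 5)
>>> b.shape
(7, 7)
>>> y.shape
(5, 5)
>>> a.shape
(17, 5)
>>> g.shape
(3, 5)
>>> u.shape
()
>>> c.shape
(17, 5, 5)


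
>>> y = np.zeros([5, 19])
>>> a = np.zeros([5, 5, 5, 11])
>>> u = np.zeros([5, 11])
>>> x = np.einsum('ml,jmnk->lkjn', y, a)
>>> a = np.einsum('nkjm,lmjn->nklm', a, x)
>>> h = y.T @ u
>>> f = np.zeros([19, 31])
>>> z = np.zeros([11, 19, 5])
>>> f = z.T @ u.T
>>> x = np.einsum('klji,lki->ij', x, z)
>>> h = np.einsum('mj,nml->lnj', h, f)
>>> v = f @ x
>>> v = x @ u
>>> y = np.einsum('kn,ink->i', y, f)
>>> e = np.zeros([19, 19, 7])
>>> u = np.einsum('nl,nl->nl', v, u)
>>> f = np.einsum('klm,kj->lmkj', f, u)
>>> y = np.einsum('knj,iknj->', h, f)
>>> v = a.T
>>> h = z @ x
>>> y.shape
()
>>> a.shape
(5, 5, 19, 11)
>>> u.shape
(5, 11)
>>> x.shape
(5, 5)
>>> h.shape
(11, 19, 5)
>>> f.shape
(19, 5, 5, 11)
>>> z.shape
(11, 19, 5)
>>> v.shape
(11, 19, 5, 5)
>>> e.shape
(19, 19, 7)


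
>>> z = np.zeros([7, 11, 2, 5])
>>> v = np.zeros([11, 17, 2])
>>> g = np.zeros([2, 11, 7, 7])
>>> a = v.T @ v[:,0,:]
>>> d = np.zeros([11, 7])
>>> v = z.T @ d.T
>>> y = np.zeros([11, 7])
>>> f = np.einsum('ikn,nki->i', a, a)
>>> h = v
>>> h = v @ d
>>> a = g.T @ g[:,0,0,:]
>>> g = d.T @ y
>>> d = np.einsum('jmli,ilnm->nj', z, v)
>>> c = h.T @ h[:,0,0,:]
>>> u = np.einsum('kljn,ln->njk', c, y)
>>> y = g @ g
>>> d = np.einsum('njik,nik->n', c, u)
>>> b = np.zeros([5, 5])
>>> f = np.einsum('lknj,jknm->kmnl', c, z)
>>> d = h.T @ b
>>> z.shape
(7, 11, 2, 5)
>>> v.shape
(5, 2, 11, 11)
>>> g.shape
(7, 7)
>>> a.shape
(7, 7, 11, 7)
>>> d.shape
(7, 11, 2, 5)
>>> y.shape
(7, 7)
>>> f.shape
(11, 5, 2, 7)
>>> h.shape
(5, 2, 11, 7)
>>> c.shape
(7, 11, 2, 7)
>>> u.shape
(7, 2, 7)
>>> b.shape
(5, 5)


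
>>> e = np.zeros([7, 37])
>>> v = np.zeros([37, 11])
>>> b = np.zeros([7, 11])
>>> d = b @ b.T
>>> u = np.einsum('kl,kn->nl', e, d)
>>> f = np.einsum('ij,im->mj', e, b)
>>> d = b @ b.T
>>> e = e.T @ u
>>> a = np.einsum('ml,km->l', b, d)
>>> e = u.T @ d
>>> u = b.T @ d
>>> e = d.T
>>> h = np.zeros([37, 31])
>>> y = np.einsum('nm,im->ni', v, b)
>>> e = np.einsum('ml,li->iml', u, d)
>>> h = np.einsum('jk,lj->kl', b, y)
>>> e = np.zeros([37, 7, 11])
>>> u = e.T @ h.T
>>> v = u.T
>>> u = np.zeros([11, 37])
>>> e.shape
(37, 7, 11)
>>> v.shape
(11, 7, 11)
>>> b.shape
(7, 11)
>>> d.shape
(7, 7)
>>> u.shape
(11, 37)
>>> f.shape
(11, 37)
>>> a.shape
(11,)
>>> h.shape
(11, 37)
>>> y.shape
(37, 7)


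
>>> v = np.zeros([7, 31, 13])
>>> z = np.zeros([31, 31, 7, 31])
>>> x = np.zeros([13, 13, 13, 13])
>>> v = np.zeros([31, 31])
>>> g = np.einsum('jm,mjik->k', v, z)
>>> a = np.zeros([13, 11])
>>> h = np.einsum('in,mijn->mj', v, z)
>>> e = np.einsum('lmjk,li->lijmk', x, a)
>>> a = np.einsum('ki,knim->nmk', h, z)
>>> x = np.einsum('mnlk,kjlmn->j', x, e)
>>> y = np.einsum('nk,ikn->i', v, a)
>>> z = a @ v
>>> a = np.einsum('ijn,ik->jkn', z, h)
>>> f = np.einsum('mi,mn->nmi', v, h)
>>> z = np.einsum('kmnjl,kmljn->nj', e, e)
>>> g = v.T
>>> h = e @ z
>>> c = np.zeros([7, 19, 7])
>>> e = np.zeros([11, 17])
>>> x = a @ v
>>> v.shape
(31, 31)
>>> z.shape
(13, 13)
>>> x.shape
(31, 7, 31)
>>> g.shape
(31, 31)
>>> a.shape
(31, 7, 31)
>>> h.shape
(13, 11, 13, 13, 13)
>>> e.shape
(11, 17)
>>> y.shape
(31,)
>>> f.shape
(7, 31, 31)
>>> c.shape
(7, 19, 7)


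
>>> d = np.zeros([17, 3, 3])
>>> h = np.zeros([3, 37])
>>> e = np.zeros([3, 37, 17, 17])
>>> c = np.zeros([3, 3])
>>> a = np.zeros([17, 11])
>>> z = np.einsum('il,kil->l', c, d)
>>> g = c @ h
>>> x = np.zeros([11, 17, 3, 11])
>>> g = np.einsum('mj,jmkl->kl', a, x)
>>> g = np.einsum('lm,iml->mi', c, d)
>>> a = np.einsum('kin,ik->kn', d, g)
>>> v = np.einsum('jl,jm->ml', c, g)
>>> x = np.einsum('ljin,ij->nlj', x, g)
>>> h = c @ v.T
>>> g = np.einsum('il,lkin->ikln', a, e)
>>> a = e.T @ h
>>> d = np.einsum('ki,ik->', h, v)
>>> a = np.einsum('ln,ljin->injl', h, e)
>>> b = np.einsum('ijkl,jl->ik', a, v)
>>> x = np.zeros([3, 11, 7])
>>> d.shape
()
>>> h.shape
(3, 17)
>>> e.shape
(3, 37, 17, 17)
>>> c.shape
(3, 3)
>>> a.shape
(17, 17, 37, 3)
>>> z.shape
(3,)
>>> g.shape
(17, 37, 3, 17)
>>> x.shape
(3, 11, 7)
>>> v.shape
(17, 3)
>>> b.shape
(17, 37)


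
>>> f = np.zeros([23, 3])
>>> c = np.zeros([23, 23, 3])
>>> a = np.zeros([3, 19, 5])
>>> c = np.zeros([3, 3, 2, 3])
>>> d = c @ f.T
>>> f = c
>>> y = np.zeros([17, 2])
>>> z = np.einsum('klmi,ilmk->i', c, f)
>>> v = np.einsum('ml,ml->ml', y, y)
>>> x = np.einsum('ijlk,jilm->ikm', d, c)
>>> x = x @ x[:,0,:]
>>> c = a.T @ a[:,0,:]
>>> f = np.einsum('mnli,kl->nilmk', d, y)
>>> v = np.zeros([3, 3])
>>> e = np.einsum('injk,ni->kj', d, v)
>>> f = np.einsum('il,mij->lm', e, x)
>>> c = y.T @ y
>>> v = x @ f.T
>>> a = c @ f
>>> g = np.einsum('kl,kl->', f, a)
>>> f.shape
(2, 3)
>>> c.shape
(2, 2)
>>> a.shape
(2, 3)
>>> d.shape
(3, 3, 2, 23)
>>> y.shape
(17, 2)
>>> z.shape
(3,)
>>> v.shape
(3, 23, 2)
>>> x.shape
(3, 23, 3)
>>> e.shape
(23, 2)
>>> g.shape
()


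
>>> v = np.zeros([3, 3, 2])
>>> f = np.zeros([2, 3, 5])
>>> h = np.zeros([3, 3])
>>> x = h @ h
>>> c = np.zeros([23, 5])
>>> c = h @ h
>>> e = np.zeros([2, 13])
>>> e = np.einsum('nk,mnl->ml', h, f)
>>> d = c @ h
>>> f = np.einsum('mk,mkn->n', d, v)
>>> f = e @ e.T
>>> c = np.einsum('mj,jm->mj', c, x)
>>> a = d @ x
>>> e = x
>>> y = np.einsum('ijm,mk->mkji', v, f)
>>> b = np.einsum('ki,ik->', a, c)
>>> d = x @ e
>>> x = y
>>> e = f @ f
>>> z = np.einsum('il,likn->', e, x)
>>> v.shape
(3, 3, 2)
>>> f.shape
(2, 2)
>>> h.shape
(3, 3)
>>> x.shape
(2, 2, 3, 3)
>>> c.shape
(3, 3)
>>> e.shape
(2, 2)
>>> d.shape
(3, 3)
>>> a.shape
(3, 3)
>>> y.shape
(2, 2, 3, 3)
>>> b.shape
()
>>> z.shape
()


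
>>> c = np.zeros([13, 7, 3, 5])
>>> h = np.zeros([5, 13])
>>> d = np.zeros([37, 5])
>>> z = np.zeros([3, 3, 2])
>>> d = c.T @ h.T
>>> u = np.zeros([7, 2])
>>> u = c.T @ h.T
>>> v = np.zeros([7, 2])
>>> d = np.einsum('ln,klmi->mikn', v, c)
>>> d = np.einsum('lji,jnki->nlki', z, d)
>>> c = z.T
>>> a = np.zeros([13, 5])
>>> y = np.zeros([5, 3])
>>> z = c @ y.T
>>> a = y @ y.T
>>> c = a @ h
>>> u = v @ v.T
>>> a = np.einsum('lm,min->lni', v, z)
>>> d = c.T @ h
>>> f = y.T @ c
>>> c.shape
(5, 13)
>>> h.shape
(5, 13)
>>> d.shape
(13, 13)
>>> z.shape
(2, 3, 5)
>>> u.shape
(7, 7)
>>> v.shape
(7, 2)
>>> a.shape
(7, 5, 3)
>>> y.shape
(5, 3)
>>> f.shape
(3, 13)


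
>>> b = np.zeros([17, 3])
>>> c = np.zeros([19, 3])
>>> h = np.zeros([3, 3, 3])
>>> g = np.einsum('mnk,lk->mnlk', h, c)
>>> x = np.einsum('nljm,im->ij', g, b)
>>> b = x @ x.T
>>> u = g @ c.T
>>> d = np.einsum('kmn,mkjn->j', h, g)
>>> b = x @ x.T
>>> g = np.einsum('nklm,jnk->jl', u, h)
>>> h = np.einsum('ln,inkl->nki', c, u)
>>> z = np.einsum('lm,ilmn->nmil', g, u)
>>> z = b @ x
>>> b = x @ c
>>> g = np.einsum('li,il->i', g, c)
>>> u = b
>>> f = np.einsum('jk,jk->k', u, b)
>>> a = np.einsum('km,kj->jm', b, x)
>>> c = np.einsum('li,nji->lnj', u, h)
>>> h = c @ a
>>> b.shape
(17, 3)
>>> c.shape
(17, 3, 19)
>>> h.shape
(17, 3, 3)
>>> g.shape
(19,)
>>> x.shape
(17, 19)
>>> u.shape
(17, 3)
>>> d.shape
(19,)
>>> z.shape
(17, 19)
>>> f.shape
(3,)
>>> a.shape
(19, 3)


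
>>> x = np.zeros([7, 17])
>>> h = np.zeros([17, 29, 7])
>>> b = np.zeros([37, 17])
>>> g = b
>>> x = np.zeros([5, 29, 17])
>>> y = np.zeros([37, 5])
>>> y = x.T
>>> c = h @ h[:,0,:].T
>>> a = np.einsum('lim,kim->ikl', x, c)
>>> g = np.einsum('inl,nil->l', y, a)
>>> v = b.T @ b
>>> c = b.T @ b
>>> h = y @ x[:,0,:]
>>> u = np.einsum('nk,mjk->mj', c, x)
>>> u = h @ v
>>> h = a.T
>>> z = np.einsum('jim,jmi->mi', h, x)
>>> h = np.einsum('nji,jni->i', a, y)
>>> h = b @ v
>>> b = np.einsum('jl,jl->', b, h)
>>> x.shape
(5, 29, 17)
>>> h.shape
(37, 17)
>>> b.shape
()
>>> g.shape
(5,)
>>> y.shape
(17, 29, 5)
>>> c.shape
(17, 17)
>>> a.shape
(29, 17, 5)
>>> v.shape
(17, 17)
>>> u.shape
(17, 29, 17)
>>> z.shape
(29, 17)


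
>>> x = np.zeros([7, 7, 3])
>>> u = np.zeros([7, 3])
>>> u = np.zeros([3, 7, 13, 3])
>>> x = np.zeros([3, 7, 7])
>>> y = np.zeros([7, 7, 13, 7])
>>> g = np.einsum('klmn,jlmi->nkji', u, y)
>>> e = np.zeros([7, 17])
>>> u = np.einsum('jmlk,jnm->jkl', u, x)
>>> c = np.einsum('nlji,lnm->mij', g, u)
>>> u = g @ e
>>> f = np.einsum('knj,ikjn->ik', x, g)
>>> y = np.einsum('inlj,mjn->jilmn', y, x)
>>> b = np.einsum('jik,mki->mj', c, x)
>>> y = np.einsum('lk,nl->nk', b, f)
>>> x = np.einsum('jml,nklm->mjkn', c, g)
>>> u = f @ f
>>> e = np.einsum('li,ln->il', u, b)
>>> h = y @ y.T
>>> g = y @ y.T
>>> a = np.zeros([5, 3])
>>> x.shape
(7, 13, 3, 3)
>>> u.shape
(3, 3)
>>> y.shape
(3, 13)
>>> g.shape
(3, 3)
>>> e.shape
(3, 3)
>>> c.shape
(13, 7, 7)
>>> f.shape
(3, 3)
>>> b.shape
(3, 13)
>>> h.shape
(3, 3)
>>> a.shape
(5, 3)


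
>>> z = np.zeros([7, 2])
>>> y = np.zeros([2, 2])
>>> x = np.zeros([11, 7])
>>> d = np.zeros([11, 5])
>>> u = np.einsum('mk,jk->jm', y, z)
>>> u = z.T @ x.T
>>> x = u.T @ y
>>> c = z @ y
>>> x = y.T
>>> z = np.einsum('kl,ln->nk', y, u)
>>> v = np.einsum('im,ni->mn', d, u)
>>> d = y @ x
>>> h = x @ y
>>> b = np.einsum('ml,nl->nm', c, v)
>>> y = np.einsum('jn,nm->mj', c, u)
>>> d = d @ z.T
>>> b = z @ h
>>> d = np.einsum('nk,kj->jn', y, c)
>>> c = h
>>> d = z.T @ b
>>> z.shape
(11, 2)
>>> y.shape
(11, 7)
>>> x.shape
(2, 2)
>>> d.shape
(2, 2)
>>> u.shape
(2, 11)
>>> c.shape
(2, 2)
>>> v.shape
(5, 2)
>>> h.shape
(2, 2)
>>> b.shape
(11, 2)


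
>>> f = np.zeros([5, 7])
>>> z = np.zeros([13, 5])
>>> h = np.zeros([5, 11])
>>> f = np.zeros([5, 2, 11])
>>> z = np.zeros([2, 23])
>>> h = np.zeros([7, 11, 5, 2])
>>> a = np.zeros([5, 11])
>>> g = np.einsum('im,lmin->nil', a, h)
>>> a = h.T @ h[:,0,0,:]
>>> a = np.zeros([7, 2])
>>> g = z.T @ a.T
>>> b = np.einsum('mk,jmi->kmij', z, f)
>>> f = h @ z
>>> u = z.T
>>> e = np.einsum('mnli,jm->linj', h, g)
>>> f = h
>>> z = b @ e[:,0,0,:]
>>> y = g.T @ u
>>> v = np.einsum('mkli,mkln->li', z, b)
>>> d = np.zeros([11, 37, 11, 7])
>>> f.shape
(7, 11, 5, 2)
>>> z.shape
(23, 2, 11, 23)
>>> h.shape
(7, 11, 5, 2)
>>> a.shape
(7, 2)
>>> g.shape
(23, 7)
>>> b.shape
(23, 2, 11, 5)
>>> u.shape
(23, 2)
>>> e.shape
(5, 2, 11, 23)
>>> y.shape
(7, 2)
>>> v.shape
(11, 23)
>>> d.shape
(11, 37, 11, 7)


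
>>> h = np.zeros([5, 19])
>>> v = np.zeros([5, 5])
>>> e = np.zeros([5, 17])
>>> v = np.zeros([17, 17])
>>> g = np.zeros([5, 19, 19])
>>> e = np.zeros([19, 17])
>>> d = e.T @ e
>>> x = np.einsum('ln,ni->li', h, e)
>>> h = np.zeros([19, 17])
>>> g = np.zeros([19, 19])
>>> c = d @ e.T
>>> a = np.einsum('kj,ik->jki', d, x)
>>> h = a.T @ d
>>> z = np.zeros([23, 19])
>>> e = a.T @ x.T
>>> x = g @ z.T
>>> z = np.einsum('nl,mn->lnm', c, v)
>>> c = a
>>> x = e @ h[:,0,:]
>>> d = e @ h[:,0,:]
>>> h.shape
(5, 17, 17)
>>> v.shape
(17, 17)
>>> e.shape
(5, 17, 5)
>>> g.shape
(19, 19)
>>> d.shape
(5, 17, 17)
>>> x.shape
(5, 17, 17)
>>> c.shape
(17, 17, 5)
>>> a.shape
(17, 17, 5)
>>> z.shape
(19, 17, 17)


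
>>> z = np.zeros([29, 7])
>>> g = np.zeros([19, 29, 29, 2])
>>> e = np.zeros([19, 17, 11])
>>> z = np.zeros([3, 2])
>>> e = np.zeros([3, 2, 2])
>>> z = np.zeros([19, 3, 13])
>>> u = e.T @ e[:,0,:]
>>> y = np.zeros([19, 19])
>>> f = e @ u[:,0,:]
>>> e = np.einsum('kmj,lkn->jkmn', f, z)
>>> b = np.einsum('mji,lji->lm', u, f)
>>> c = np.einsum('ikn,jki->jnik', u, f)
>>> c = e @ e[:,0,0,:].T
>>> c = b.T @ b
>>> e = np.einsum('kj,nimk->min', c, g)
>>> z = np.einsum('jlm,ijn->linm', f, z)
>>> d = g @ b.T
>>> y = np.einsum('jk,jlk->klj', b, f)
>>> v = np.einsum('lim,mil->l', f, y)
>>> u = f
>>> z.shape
(2, 19, 13, 2)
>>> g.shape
(19, 29, 29, 2)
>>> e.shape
(29, 29, 19)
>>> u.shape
(3, 2, 2)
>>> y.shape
(2, 2, 3)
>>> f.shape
(3, 2, 2)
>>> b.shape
(3, 2)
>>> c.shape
(2, 2)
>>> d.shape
(19, 29, 29, 3)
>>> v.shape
(3,)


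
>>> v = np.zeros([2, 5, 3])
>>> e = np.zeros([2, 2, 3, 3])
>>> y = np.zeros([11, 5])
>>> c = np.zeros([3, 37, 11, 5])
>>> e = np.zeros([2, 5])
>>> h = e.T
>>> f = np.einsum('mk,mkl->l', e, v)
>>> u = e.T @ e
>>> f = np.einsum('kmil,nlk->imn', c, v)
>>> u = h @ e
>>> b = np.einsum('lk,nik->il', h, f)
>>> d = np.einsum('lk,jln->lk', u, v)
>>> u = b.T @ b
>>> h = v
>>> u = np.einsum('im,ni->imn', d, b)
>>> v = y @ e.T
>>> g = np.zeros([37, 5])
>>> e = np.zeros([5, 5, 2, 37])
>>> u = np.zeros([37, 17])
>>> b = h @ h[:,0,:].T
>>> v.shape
(11, 2)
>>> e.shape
(5, 5, 2, 37)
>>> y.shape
(11, 5)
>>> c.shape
(3, 37, 11, 5)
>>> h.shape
(2, 5, 3)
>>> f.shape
(11, 37, 2)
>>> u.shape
(37, 17)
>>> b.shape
(2, 5, 2)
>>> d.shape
(5, 5)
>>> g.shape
(37, 5)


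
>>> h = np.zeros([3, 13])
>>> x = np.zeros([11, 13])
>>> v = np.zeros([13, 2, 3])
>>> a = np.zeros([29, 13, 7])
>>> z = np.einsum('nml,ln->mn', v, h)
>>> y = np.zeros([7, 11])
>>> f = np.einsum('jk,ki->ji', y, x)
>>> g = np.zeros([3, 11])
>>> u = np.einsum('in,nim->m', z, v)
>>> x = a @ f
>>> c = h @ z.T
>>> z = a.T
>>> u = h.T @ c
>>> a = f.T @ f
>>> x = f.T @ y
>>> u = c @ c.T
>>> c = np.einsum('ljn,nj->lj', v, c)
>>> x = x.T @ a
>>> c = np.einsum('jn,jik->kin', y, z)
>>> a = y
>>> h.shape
(3, 13)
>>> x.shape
(11, 13)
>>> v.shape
(13, 2, 3)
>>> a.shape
(7, 11)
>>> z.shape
(7, 13, 29)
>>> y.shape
(7, 11)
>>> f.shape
(7, 13)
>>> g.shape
(3, 11)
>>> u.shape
(3, 3)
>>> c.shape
(29, 13, 11)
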